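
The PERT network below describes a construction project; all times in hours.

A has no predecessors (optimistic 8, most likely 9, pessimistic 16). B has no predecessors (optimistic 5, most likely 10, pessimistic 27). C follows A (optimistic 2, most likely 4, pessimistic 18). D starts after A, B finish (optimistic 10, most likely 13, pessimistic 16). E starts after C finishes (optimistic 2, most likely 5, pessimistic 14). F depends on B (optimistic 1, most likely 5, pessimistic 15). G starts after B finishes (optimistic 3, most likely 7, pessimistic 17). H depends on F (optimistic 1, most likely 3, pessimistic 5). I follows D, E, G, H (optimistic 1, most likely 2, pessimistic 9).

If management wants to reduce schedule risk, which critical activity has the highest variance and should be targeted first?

B

te_A = (8 + 4·9 + 16)/6 = 60/6 = 10; σ²_A = ((16−8)/6)² = 1.778
te_B = (5 + 4·10 + 27)/6 = 72/6 = 12; σ²_B = ((27−5)/6)² = 13.444
te_C = (2 + 4·4 + 18)/6 = 36/6 = 6; σ²_C = ((18−2)/6)² = 7.111
te_D = (10 + 4·13 + 16)/6 = 78/6 = 13; σ²_D = ((16−10)/6)² = 1.000
te_E = (2 + 4·5 + 14)/6 = 36/6 = 6; σ²_E = ((14−2)/6)² = 4.000
te_F = (1 + 4·5 + 15)/6 = 36/6 = 6; σ²_F = ((15−1)/6)² = 5.444
te_G = (3 + 4·7 + 17)/6 = 48/6 = 8; σ²_G = ((17−3)/6)² = 5.444
te_H = (1 + 4·3 + 5)/6 = 18/6 = 3; σ²_H = ((5−1)/6)² = 0.444
te_I = (1 + 4·2 + 9)/6 = 18/6 = 3; σ²_I = ((9−1)/6)² = 1.778

Forward pass:
ES_A = 0; EF_A = 10
ES_B = 0; EF_B = 12
ES_C = 10; EF_C = 10+6 = 16
ES_D = max(EF_A=10, EF_B=12) = 12; EF_D = 12+13 = 25
ES_E = 16; EF_E = 16+6 = 22
ES_F = 12; EF_F = 12+6 = 18
ES_G = 12; EF_G = 12+8 = 20
ES_H = 18; EF_H = 18+3 = 21
ES_I = max(EF_D=25, EF_E=22, EF_G=20, EF_H=21) = 25; EF_I = 25+3 = 28
Expected project duration μ = 28 hours. Critical path: B → D → I.

Variances on critical path: σ²_B=13.444, σ²_D=1.000, σ²_I=1.778.
Largest is σ²_B = 13.444.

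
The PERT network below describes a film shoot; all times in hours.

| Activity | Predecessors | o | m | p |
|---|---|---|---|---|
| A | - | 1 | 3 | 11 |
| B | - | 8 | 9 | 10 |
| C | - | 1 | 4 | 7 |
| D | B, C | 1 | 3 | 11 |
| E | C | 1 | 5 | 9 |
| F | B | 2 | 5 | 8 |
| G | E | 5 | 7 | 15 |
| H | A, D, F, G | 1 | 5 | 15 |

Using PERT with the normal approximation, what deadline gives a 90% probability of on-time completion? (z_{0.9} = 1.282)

27.3 hours

te_A = (1 + 4·3 + 11)/6 = 24/6 = 4; σ²_A = ((11−1)/6)² = 2.778
te_B = (8 + 4·9 + 10)/6 = 54/6 = 9; σ²_B = ((10−8)/6)² = 0.111
te_C = (1 + 4·4 + 7)/6 = 24/6 = 4; σ²_C = ((7−1)/6)² = 1.000
te_D = (1 + 4·3 + 11)/6 = 24/6 = 4; σ²_D = ((11−1)/6)² = 2.778
te_E = (1 + 4·5 + 9)/6 = 30/6 = 5; σ²_E = ((9−1)/6)² = 1.778
te_F = (2 + 4·5 + 8)/6 = 30/6 = 5; σ²_F = ((8−2)/6)² = 1.000
te_G = (5 + 4·7 + 15)/6 = 48/6 = 8; σ²_G = ((15−5)/6)² = 2.778
te_H = (1 + 4·5 + 15)/6 = 36/6 = 6; σ²_H = ((15−1)/6)² = 5.444

Forward pass:
ES_A = 0; EF_A = 4
ES_B = 0; EF_B = 9
ES_C = 0; EF_C = 4
ES_D = max(EF_B=9, EF_C=4) = 9; EF_D = 9+4 = 13
ES_E = 4; EF_E = 4+5 = 9
ES_F = 9; EF_F = 9+5 = 14
ES_G = 9; EF_G = 9+8 = 17
ES_H = max(EF_A=4, EF_D=13, EF_F=14, EF_G=17) = 17; EF_H = 17+6 = 23
Expected project duration μ = 23 hours. Critical path: C → E → G → H.

Variance along critical path = 1.000 + 1.778 + 2.778 + 5.444 = 11.000; σ = 3.317 hours.
D = μ + z·σ = 23 + 1.282·3.317 = 27.3 hours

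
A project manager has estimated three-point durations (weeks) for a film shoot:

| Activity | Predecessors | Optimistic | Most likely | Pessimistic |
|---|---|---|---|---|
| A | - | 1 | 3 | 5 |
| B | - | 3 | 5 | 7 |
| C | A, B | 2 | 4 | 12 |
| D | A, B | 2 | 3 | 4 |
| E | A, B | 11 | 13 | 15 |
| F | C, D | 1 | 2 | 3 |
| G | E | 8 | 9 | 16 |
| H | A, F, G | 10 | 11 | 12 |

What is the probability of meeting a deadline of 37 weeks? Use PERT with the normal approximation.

te_A = (1 + 4·3 + 5)/6 = 18/6 = 3; σ²_A = ((5−1)/6)² = 0.444
te_B = (3 + 4·5 + 7)/6 = 30/6 = 5; σ²_B = ((7−3)/6)² = 0.444
te_C = (2 + 4·4 + 12)/6 = 30/6 = 5; σ²_C = ((12−2)/6)² = 2.778
te_D = (2 + 4·3 + 4)/6 = 18/6 = 3; σ²_D = ((4−2)/6)² = 0.111
te_E = (11 + 4·13 + 15)/6 = 78/6 = 13; σ²_E = ((15−11)/6)² = 0.444
te_F = (1 + 4·2 + 3)/6 = 12/6 = 2; σ²_F = ((3−1)/6)² = 0.111
te_G = (8 + 4·9 + 16)/6 = 60/6 = 10; σ²_G = ((16−8)/6)² = 1.778
te_H = (10 + 4·11 + 12)/6 = 66/6 = 11; σ²_H = ((12−10)/6)² = 0.111

Forward pass:
ES_A = 0; EF_A = 3
ES_B = 0; EF_B = 5
ES_C = max(EF_A=3, EF_B=5) = 5; EF_C = 5+5 = 10
ES_D = max(EF_A=3, EF_B=5) = 5; EF_D = 5+3 = 8
ES_E = max(EF_A=3, EF_B=5) = 5; EF_E = 5+13 = 18
ES_F = max(EF_C=10, EF_D=8) = 10; EF_F = 10+2 = 12
ES_G = 18; EF_G = 18+10 = 28
ES_H = max(EF_A=3, EF_F=12, EF_G=28) = 28; EF_H = 28+11 = 39
Expected project duration μ = 39 weeks. Critical path: B → E → G → H.

Variance along critical path = 0.444 + 0.444 + 1.778 + 0.111 = 2.778; σ = √2.778 = 1.667 weeks.
Z = (37 − 39) / 1.667 = -1.200
P(T ≤ 37) = Φ(-1.200) ≈ 0.115

0.115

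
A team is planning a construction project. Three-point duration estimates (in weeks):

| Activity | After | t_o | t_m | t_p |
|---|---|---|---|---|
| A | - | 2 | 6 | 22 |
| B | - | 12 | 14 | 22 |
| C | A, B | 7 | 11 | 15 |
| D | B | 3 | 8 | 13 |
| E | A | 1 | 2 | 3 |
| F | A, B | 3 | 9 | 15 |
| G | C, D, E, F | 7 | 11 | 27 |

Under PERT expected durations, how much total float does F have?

te_A = (2 + 4·6 + 22)/6 = 48/6 = 8
te_B = (12 + 4·14 + 22)/6 = 90/6 = 15
te_C = (7 + 4·11 + 15)/6 = 66/6 = 11
te_D = (3 + 4·8 + 13)/6 = 48/6 = 8
te_E = (1 + 4·2 + 3)/6 = 12/6 = 2
te_F = (3 + 4·9 + 15)/6 = 54/6 = 9
te_G = (7 + 4·11 + 27)/6 = 78/6 = 13

Forward pass:
ES_A = 0; EF_A = 8
ES_B = 0; EF_B = 15
ES_C = max(EF_A=8, EF_B=15) = 15; EF_C = 15+11 = 26
ES_D = 15; EF_D = 15+8 = 23
ES_E = 8; EF_E = 8+2 = 10
ES_F = max(EF_A=8, EF_B=15) = 15; EF_F = 15+9 = 24
ES_G = max(EF_C=26, EF_D=23, EF_E=10, EF_F=24) = 26; EF_G = 26+13 = 39
Expected project duration μ = 39 weeks. Critical path: B → C → G.

Backward pass:
LF_G = 39; LS_G = 39−13 = 26
LF_F = LS_G = 26; LS_F = 26−9 = 17
LF_E = LS_G = 26; LS_E = 26−2 = 24
LF_D = LS_G = 26; LS_D = 26−8 = 18
LF_C = LS_G = 26; LS_C = 26−11 = 15
LF_B = min(LS_C=15, LS_D=18, LS_F=17) = 15; LS_B = 15−15 = 0
LF_A = min(LS_C=15, LS_E=24, LS_F=17) = 15; LS_A = 15−8 = 7
Slack_F = LS_F − ES_F = 17 − 15 = 2

2 weeks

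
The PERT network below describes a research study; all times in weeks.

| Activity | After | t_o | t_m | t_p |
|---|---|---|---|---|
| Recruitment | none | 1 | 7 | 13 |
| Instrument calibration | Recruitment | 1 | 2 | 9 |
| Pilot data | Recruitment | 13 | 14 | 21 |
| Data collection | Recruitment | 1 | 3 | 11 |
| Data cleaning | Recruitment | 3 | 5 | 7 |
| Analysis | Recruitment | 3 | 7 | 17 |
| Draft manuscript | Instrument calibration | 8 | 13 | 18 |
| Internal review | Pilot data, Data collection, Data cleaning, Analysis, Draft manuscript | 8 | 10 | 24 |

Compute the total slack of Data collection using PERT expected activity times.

te_Recruitment = (1 + 4·7 + 13)/6 = 42/6 = 7
te_Instrument calibration = (1 + 4·2 + 9)/6 = 18/6 = 3
te_Pilot data = (13 + 4·14 + 21)/6 = 90/6 = 15
te_Data collection = (1 + 4·3 + 11)/6 = 24/6 = 4
te_Data cleaning = (3 + 4·5 + 7)/6 = 30/6 = 5
te_Analysis = (3 + 4·7 + 17)/6 = 48/6 = 8
te_Draft manuscript = (8 + 4·13 + 18)/6 = 78/6 = 13
te_Internal review = (8 + 4·10 + 24)/6 = 72/6 = 12

Forward pass:
ES_Recruitment = 0; EF_Recruitment = 7
ES_Instrument calibration = 7; EF_Instrument calibration = 7+3 = 10
ES_Pilot data = 7; EF_Pilot data = 7+15 = 22
ES_Data collection = 7; EF_Data collection = 7+4 = 11
ES_Data cleaning = 7; EF_Data cleaning = 7+5 = 12
ES_Analysis = 7; EF_Analysis = 7+8 = 15
ES_Draft manuscript = 10; EF_Draft manuscript = 10+13 = 23
ES_Internal review = max(EF_Pilot data=22, EF_Data collection=11, EF_Data cleaning=12, EF_Analysis=15, EF_Draft manuscript=23) = 23; EF_Internal review = 23+12 = 35
Expected project duration μ = 35 weeks. Critical path: Recruitment → Instrument calibration → Draft manuscript → Internal review.

Backward pass:
LF_Internal review = 35; LS_Internal review = 35−12 = 23
LF_Draft manuscript = LS_Internal review = 23; LS_Draft manuscript = 23−13 = 10
LF_Analysis = LS_Internal review = 23; LS_Analysis = 23−8 = 15
LF_Data cleaning = LS_Internal review = 23; LS_Data cleaning = 23−5 = 18
LF_Data collection = LS_Internal review = 23; LS_Data collection = 23−4 = 19
LF_Pilot data = LS_Internal review = 23; LS_Pilot data = 23−15 = 8
LF_Instrument calibration = LS_Draft manuscript = 10; LS_Instrument calibration = 10−3 = 7
LF_Recruitment = min(LS_Instrument calibration=7, LS_Pilot data=8, LS_Data collection=19, LS_Data cleaning=18, LS_Analysis=15) = 7; LS_Recruitment = 7−7 = 0
Slack_Data collection = LS_Data collection − ES_Data collection = 19 − 7 = 12

12 weeks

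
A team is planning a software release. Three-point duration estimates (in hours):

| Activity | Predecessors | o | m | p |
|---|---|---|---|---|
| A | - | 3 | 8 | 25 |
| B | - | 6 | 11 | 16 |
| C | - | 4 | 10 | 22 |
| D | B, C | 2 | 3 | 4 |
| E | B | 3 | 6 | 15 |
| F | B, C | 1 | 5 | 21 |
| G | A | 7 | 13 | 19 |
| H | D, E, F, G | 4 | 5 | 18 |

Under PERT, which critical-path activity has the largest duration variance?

te_A = (3 + 4·8 + 25)/6 = 60/6 = 10; σ²_A = ((25−3)/6)² = 13.444
te_B = (6 + 4·11 + 16)/6 = 66/6 = 11; σ²_B = ((16−6)/6)² = 2.778
te_C = (4 + 4·10 + 22)/6 = 66/6 = 11; σ²_C = ((22−4)/6)² = 9.000
te_D = (2 + 4·3 + 4)/6 = 18/6 = 3; σ²_D = ((4−2)/6)² = 0.111
te_E = (3 + 4·6 + 15)/6 = 42/6 = 7; σ²_E = ((15−3)/6)² = 4.000
te_F = (1 + 4·5 + 21)/6 = 42/6 = 7; σ²_F = ((21−1)/6)² = 11.111
te_G = (7 + 4·13 + 19)/6 = 78/6 = 13; σ²_G = ((19−7)/6)² = 4.000
te_H = (4 + 4·5 + 18)/6 = 42/6 = 7; σ²_H = ((18−4)/6)² = 5.444

Forward pass:
ES_A = 0; EF_A = 10
ES_B = 0; EF_B = 11
ES_C = 0; EF_C = 11
ES_D = max(EF_B=11, EF_C=11) = 11; EF_D = 11+3 = 14
ES_E = 11; EF_E = 11+7 = 18
ES_F = max(EF_B=11, EF_C=11) = 11; EF_F = 11+7 = 18
ES_G = 10; EF_G = 10+13 = 23
ES_H = max(EF_D=14, EF_E=18, EF_F=18, EF_G=23) = 23; EF_H = 23+7 = 30
Expected project duration μ = 30 hours. Critical path: A → G → H.

Variances on critical path: σ²_A=13.444, σ²_G=4.000, σ²_H=5.444.
Largest is σ²_A = 13.444.

A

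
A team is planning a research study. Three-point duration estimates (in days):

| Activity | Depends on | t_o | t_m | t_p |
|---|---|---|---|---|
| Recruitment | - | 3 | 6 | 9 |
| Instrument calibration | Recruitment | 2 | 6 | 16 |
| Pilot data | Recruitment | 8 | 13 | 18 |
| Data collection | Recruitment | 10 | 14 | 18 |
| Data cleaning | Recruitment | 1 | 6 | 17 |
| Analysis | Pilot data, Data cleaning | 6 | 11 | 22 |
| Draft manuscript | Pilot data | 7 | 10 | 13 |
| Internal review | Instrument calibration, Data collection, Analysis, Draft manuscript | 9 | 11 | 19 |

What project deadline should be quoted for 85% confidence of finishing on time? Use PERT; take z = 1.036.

te_Recruitment = (3 + 4·6 + 9)/6 = 36/6 = 6; σ²_Recruitment = ((9−3)/6)² = 1.000
te_Instrument calibration = (2 + 4·6 + 16)/6 = 42/6 = 7; σ²_Instrument calibration = ((16−2)/6)² = 5.444
te_Pilot data = (8 + 4·13 + 18)/6 = 78/6 = 13; σ²_Pilot data = ((18−8)/6)² = 2.778
te_Data collection = (10 + 4·14 + 18)/6 = 84/6 = 14; σ²_Data collection = ((18−10)/6)² = 1.778
te_Data cleaning = (1 + 4·6 + 17)/6 = 42/6 = 7; σ²_Data cleaning = ((17−1)/6)² = 7.111
te_Analysis = (6 + 4·11 + 22)/6 = 72/6 = 12; σ²_Analysis = ((22−6)/6)² = 7.111
te_Draft manuscript = (7 + 4·10 + 13)/6 = 60/6 = 10; σ²_Draft manuscript = ((13−7)/6)² = 1.000
te_Internal review = (9 + 4·11 + 19)/6 = 72/6 = 12; σ²_Internal review = ((19−9)/6)² = 2.778

Forward pass:
ES_Recruitment = 0; EF_Recruitment = 6
ES_Instrument calibration = 6; EF_Instrument calibration = 6+7 = 13
ES_Pilot data = 6; EF_Pilot data = 6+13 = 19
ES_Data collection = 6; EF_Data collection = 6+14 = 20
ES_Data cleaning = 6; EF_Data cleaning = 6+7 = 13
ES_Analysis = max(EF_Pilot data=19, EF_Data cleaning=13) = 19; EF_Analysis = 19+12 = 31
ES_Draft manuscript = 19; EF_Draft manuscript = 19+10 = 29
ES_Internal review = max(EF_Instrument calibration=13, EF_Data collection=20, EF_Analysis=31, EF_Draft manuscript=29) = 31; EF_Internal review = 31+12 = 43
Expected project duration μ = 43 days. Critical path: Recruitment → Pilot data → Analysis → Internal review.

Variance along critical path = 1.000 + 2.778 + 7.111 + 2.778 = 13.667; σ = 3.697 days.
D = μ + z·σ = 43 + 1.036·3.697 = 46.8 days

46.8 days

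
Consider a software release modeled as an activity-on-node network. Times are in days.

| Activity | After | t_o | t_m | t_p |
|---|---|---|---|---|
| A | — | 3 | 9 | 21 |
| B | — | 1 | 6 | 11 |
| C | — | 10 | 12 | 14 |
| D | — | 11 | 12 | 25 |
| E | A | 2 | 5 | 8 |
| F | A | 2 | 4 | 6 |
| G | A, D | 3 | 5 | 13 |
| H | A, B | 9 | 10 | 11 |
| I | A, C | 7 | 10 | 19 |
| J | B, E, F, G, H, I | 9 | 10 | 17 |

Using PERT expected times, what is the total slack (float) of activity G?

3 days

te_A = (3 + 4·9 + 21)/6 = 60/6 = 10
te_B = (1 + 4·6 + 11)/6 = 36/6 = 6
te_C = (10 + 4·12 + 14)/6 = 72/6 = 12
te_D = (11 + 4·12 + 25)/6 = 84/6 = 14
te_E = (2 + 4·5 + 8)/6 = 30/6 = 5
te_F = (2 + 4·4 + 6)/6 = 24/6 = 4
te_G = (3 + 4·5 + 13)/6 = 36/6 = 6
te_H = (9 + 4·10 + 11)/6 = 60/6 = 10
te_I = (7 + 4·10 + 19)/6 = 66/6 = 11
te_J = (9 + 4·10 + 17)/6 = 66/6 = 11

Forward pass:
ES_A = 0; EF_A = 10
ES_B = 0; EF_B = 6
ES_C = 0; EF_C = 12
ES_D = 0; EF_D = 14
ES_E = 10; EF_E = 10+5 = 15
ES_F = 10; EF_F = 10+4 = 14
ES_G = max(EF_A=10, EF_D=14) = 14; EF_G = 14+6 = 20
ES_H = max(EF_A=10, EF_B=6) = 10; EF_H = 10+10 = 20
ES_I = max(EF_A=10, EF_C=12) = 12; EF_I = 12+11 = 23
ES_J = max(EF_B=6, EF_E=15, EF_F=14, EF_G=20, EF_H=20, EF_I=23) = 23; EF_J = 23+11 = 34
Expected project duration μ = 34 days. Critical path: C → I → J.

Backward pass:
LF_J = 34; LS_J = 34−11 = 23
LF_I = LS_J = 23; LS_I = 23−11 = 12
LF_H = LS_J = 23; LS_H = 23−10 = 13
LF_G = LS_J = 23; LS_G = 23−6 = 17
LF_F = LS_J = 23; LS_F = 23−4 = 19
LF_E = LS_J = 23; LS_E = 23−5 = 18
LF_D = LS_G = 17; LS_D = 17−14 = 3
LF_C = LS_I = 12; LS_C = 12−12 = 0
LF_B = min(LS_H=13, LS_J=23) = 13; LS_B = 13−6 = 7
LF_A = min(LS_E=18, LS_F=19, LS_G=17, LS_H=13, LS_I=12) = 12; LS_A = 12−10 = 2
Slack_G = LS_G − ES_G = 17 − 14 = 3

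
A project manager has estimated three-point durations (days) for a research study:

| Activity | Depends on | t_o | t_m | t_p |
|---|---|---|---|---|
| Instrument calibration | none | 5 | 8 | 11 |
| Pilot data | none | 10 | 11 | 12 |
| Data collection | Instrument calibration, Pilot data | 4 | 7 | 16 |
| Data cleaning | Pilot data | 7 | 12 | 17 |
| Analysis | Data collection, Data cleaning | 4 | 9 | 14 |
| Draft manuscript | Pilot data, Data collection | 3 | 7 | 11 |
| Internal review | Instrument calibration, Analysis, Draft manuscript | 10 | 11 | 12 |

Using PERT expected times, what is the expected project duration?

43 days

te_Instrument calibration = (5 + 4·8 + 11)/6 = 48/6 = 8
te_Pilot data = (10 + 4·11 + 12)/6 = 66/6 = 11
te_Data collection = (4 + 4·7 + 16)/6 = 48/6 = 8
te_Data cleaning = (7 + 4·12 + 17)/6 = 72/6 = 12
te_Analysis = (4 + 4·9 + 14)/6 = 54/6 = 9
te_Draft manuscript = (3 + 4·7 + 11)/6 = 42/6 = 7
te_Internal review = (10 + 4·11 + 12)/6 = 66/6 = 11

Forward pass:
ES_Instrument calibration = 0; EF_Instrument calibration = 8
ES_Pilot data = 0; EF_Pilot data = 11
ES_Data collection = max(EF_Instrument calibration=8, EF_Pilot data=11) = 11; EF_Data collection = 11+8 = 19
ES_Data cleaning = 11; EF_Data cleaning = 11+12 = 23
ES_Analysis = max(EF_Data collection=19, EF_Data cleaning=23) = 23; EF_Analysis = 23+9 = 32
ES_Draft manuscript = max(EF_Pilot data=11, EF_Data collection=19) = 19; EF_Draft manuscript = 19+7 = 26
ES_Internal review = max(EF_Instrument calibration=8, EF_Analysis=32, EF_Draft manuscript=26) = 32; EF_Internal review = 32+11 = 43
Expected project duration μ = 43 days. Critical path: Pilot data → Data cleaning → Analysis → Internal review.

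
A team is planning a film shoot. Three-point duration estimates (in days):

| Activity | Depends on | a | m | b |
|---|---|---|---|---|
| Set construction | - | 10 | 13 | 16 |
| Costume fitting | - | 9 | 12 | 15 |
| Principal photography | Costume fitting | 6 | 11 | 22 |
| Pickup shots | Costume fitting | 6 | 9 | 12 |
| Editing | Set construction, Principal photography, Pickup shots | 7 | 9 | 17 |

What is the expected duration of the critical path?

34 days

te_Set construction = (10 + 4·13 + 16)/6 = 78/6 = 13
te_Costume fitting = (9 + 4·12 + 15)/6 = 72/6 = 12
te_Principal photography = (6 + 4·11 + 22)/6 = 72/6 = 12
te_Pickup shots = (6 + 4·9 + 12)/6 = 54/6 = 9
te_Editing = (7 + 4·9 + 17)/6 = 60/6 = 10

Forward pass:
ES_Set construction = 0; EF_Set construction = 13
ES_Costume fitting = 0; EF_Costume fitting = 12
ES_Principal photography = 12; EF_Principal photography = 12+12 = 24
ES_Pickup shots = 12; EF_Pickup shots = 12+9 = 21
ES_Editing = max(EF_Set construction=13, EF_Principal photography=24, EF_Pickup shots=21) = 24; EF_Editing = 24+10 = 34
Expected project duration μ = 34 days. Critical path: Costume fitting → Principal photography → Editing.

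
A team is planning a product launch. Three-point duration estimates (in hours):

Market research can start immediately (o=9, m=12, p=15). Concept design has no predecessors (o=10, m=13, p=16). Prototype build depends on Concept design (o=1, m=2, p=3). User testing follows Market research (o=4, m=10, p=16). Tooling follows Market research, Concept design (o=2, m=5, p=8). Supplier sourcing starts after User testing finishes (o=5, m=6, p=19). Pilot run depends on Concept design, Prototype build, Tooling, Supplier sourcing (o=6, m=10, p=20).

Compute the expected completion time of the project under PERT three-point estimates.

41 hours

te_Market research = (9 + 4·12 + 15)/6 = 72/6 = 12
te_Concept design = (10 + 4·13 + 16)/6 = 78/6 = 13
te_Prototype build = (1 + 4·2 + 3)/6 = 12/6 = 2
te_User testing = (4 + 4·10 + 16)/6 = 60/6 = 10
te_Tooling = (2 + 4·5 + 8)/6 = 30/6 = 5
te_Supplier sourcing = (5 + 4·6 + 19)/6 = 48/6 = 8
te_Pilot run = (6 + 4·10 + 20)/6 = 66/6 = 11

Forward pass:
ES_Market research = 0; EF_Market research = 12
ES_Concept design = 0; EF_Concept design = 13
ES_Prototype build = 13; EF_Prototype build = 13+2 = 15
ES_User testing = 12; EF_User testing = 12+10 = 22
ES_Tooling = max(EF_Market research=12, EF_Concept design=13) = 13; EF_Tooling = 13+5 = 18
ES_Supplier sourcing = 22; EF_Supplier sourcing = 22+8 = 30
ES_Pilot run = max(EF_Concept design=13, EF_Prototype build=15, EF_Tooling=18, EF_Supplier sourcing=30) = 30; EF_Pilot run = 30+11 = 41
Expected project duration μ = 41 hours. Critical path: Market research → User testing → Supplier sourcing → Pilot run.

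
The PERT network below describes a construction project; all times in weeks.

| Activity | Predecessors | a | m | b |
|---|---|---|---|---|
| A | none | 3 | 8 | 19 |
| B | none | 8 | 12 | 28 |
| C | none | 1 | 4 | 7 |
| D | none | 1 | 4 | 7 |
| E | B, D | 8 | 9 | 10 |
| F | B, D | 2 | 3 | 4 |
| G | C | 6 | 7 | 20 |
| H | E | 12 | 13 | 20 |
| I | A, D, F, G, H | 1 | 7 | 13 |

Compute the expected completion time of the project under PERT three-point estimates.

te_A = (3 + 4·8 + 19)/6 = 54/6 = 9
te_B = (8 + 4·12 + 28)/6 = 84/6 = 14
te_C = (1 + 4·4 + 7)/6 = 24/6 = 4
te_D = (1 + 4·4 + 7)/6 = 24/6 = 4
te_E = (8 + 4·9 + 10)/6 = 54/6 = 9
te_F = (2 + 4·3 + 4)/6 = 18/6 = 3
te_G = (6 + 4·7 + 20)/6 = 54/6 = 9
te_H = (12 + 4·13 + 20)/6 = 84/6 = 14
te_I = (1 + 4·7 + 13)/6 = 42/6 = 7

Forward pass:
ES_A = 0; EF_A = 9
ES_B = 0; EF_B = 14
ES_C = 0; EF_C = 4
ES_D = 0; EF_D = 4
ES_E = max(EF_B=14, EF_D=4) = 14; EF_E = 14+9 = 23
ES_F = max(EF_B=14, EF_D=4) = 14; EF_F = 14+3 = 17
ES_G = 4; EF_G = 4+9 = 13
ES_H = 23; EF_H = 23+14 = 37
ES_I = max(EF_A=9, EF_D=4, EF_F=17, EF_G=13, EF_H=37) = 37; EF_I = 37+7 = 44
Expected project duration μ = 44 weeks. Critical path: B → E → H → I.

44 weeks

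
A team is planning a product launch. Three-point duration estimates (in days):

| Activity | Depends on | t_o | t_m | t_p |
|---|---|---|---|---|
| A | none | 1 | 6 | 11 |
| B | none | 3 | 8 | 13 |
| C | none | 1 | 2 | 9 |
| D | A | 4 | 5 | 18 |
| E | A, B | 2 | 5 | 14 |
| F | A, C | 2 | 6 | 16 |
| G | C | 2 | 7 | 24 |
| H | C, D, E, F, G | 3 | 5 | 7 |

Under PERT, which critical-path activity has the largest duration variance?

E

te_A = (1 + 4·6 + 11)/6 = 36/6 = 6; σ²_A = ((11−1)/6)² = 2.778
te_B = (3 + 4·8 + 13)/6 = 48/6 = 8; σ²_B = ((13−3)/6)² = 2.778
te_C = (1 + 4·2 + 9)/6 = 18/6 = 3; σ²_C = ((9−1)/6)² = 1.778
te_D = (4 + 4·5 + 18)/6 = 42/6 = 7; σ²_D = ((18−4)/6)² = 5.444
te_E = (2 + 4·5 + 14)/6 = 36/6 = 6; σ²_E = ((14−2)/6)² = 4.000
te_F = (2 + 4·6 + 16)/6 = 42/6 = 7; σ²_F = ((16−2)/6)² = 5.444
te_G = (2 + 4·7 + 24)/6 = 54/6 = 9; σ²_G = ((24−2)/6)² = 13.444
te_H = (3 + 4·5 + 7)/6 = 30/6 = 5; σ²_H = ((7−3)/6)² = 0.444

Forward pass:
ES_A = 0; EF_A = 6
ES_B = 0; EF_B = 8
ES_C = 0; EF_C = 3
ES_D = 6; EF_D = 6+7 = 13
ES_E = max(EF_A=6, EF_B=8) = 8; EF_E = 8+6 = 14
ES_F = max(EF_A=6, EF_C=3) = 6; EF_F = 6+7 = 13
ES_G = 3; EF_G = 3+9 = 12
ES_H = max(EF_C=3, EF_D=13, EF_E=14, EF_F=13, EF_G=12) = 14; EF_H = 14+5 = 19
Expected project duration μ = 19 days. Critical path: B → E → H.

Variances on critical path: σ²_B=2.778, σ²_E=4.000, σ²_H=0.444.
Largest is σ²_E = 4.000.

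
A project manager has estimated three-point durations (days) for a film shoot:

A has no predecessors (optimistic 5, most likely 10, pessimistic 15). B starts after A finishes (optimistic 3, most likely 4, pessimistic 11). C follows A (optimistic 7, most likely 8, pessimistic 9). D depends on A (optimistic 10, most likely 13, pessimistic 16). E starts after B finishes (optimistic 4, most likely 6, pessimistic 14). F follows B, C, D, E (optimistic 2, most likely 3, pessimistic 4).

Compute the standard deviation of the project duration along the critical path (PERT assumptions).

1.97 days

te_A = (5 + 4·10 + 15)/6 = 60/6 = 10; σ²_A = ((15−5)/6)² = 2.778
te_B = (3 + 4·4 + 11)/6 = 30/6 = 5; σ²_B = ((11−3)/6)² = 1.778
te_C = (7 + 4·8 + 9)/6 = 48/6 = 8; σ²_C = ((9−7)/6)² = 0.111
te_D = (10 + 4·13 + 16)/6 = 78/6 = 13; σ²_D = ((16−10)/6)² = 1.000
te_E = (4 + 4·6 + 14)/6 = 42/6 = 7; σ²_E = ((14−4)/6)² = 2.778
te_F = (2 + 4·3 + 4)/6 = 18/6 = 3; σ²_F = ((4−2)/6)² = 0.111

Forward pass:
ES_A = 0; EF_A = 10
ES_B = 10; EF_B = 10+5 = 15
ES_C = 10; EF_C = 10+8 = 18
ES_D = 10; EF_D = 10+13 = 23
ES_E = 15; EF_E = 15+7 = 22
ES_F = max(EF_B=15, EF_C=18, EF_D=23, EF_E=22) = 23; EF_F = 23+3 = 26
Expected project duration μ = 26 days. Critical path: A → D → F.

Variance along critical path = 2.778 + 1.000 + 0.111 = 3.889
σ = √3.889 = 1.972 days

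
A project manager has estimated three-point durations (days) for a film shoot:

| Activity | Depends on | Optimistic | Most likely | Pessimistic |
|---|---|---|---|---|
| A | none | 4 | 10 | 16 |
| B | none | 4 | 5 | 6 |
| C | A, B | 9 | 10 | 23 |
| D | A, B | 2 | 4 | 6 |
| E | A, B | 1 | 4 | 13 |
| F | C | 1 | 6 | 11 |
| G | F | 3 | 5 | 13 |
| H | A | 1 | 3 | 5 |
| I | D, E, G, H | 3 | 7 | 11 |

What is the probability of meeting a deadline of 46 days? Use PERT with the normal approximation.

0.889

te_A = (4 + 4·10 + 16)/6 = 60/6 = 10; σ²_A = ((16−4)/6)² = 4.000
te_B = (4 + 4·5 + 6)/6 = 30/6 = 5; σ²_B = ((6−4)/6)² = 0.111
te_C = (9 + 4·10 + 23)/6 = 72/6 = 12; σ²_C = ((23−9)/6)² = 5.444
te_D = (2 + 4·4 + 6)/6 = 24/6 = 4; σ²_D = ((6−2)/6)² = 0.444
te_E = (1 + 4·4 + 13)/6 = 30/6 = 5; σ²_E = ((13−1)/6)² = 4.000
te_F = (1 + 4·6 + 11)/6 = 36/6 = 6; σ²_F = ((11−1)/6)² = 2.778
te_G = (3 + 4·5 + 13)/6 = 36/6 = 6; σ²_G = ((13−3)/6)² = 2.778
te_H = (1 + 4·3 + 5)/6 = 18/6 = 3; σ²_H = ((5−1)/6)² = 0.444
te_I = (3 + 4·7 + 11)/6 = 42/6 = 7; σ²_I = ((11−3)/6)² = 1.778

Forward pass:
ES_A = 0; EF_A = 10
ES_B = 0; EF_B = 5
ES_C = max(EF_A=10, EF_B=5) = 10; EF_C = 10+12 = 22
ES_D = max(EF_A=10, EF_B=5) = 10; EF_D = 10+4 = 14
ES_E = max(EF_A=10, EF_B=5) = 10; EF_E = 10+5 = 15
ES_F = 22; EF_F = 22+6 = 28
ES_G = 28; EF_G = 28+6 = 34
ES_H = 10; EF_H = 10+3 = 13
ES_I = max(EF_D=14, EF_E=15, EF_G=34, EF_H=13) = 34; EF_I = 34+7 = 41
Expected project duration μ = 41 days. Critical path: A → C → F → G → I.

Variance along critical path = 4.000 + 5.444 + 2.778 + 2.778 + 1.778 = 16.778; σ = √16.778 = 4.096 days.
Z = (46 − 41) / 4.096 = 1.221
P(T ≤ 46) = Φ(1.221) ≈ 0.889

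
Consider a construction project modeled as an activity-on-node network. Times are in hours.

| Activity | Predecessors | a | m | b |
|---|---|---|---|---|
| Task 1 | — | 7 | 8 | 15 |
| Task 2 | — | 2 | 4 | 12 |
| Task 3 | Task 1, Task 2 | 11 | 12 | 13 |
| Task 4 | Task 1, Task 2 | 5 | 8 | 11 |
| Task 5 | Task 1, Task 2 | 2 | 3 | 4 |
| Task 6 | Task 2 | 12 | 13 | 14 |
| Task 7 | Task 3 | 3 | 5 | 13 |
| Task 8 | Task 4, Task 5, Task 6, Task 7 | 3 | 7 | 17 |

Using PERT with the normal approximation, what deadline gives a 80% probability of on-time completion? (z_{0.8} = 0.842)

37.7 hours

te_Task 1 = (7 + 4·8 + 15)/6 = 54/6 = 9; σ²_Task 1 = ((15−7)/6)² = 1.778
te_Task 2 = (2 + 4·4 + 12)/6 = 30/6 = 5; σ²_Task 2 = ((12−2)/6)² = 2.778
te_Task 3 = (11 + 4·12 + 13)/6 = 72/6 = 12; σ²_Task 3 = ((13−11)/6)² = 0.111
te_Task 4 = (5 + 4·8 + 11)/6 = 48/6 = 8; σ²_Task 4 = ((11−5)/6)² = 1.000
te_Task 5 = (2 + 4·3 + 4)/6 = 18/6 = 3; σ²_Task 5 = ((4−2)/6)² = 0.111
te_Task 6 = (12 + 4·13 + 14)/6 = 78/6 = 13; σ²_Task 6 = ((14−12)/6)² = 0.111
te_Task 7 = (3 + 4·5 + 13)/6 = 36/6 = 6; σ²_Task 7 = ((13−3)/6)² = 2.778
te_Task 8 = (3 + 4·7 + 17)/6 = 48/6 = 8; σ²_Task 8 = ((17−3)/6)² = 5.444

Forward pass:
ES_Task 1 = 0; EF_Task 1 = 9
ES_Task 2 = 0; EF_Task 2 = 5
ES_Task 3 = max(EF_Task 1=9, EF_Task 2=5) = 9; EF_Task 3 = 9+12 = 21
ES_Task 4 = max(EF_Task 1=9, EF_Task 2=5) = 9; EF_Task 4 = 9+8 = 17
ES_Task 5 = max(EF_Task 1=9, EF_Task 2=5) = 9; EF_Task 5 = 9+3 = 12
ES_Task 6 = 5; EF_Task 6 = 5+13 = 18
ES_Task 7 = 21; EF_Task 7 = 21+6 = 27
ES_Task 8 = max(EF_Task 4=17, EF_Task 5=12, EF_Task 6=18, EF_Task 7=27) = 27; EF_Task 8 = 27+8 = 35
Expected project duration μ = 35 hours. Critical path: Task 1 → Task 3 → Task 7 → Task 8.

Variance along critical path = 1.778 + 0.111 + 2.778 + 5.444 = 10.111; σ = 3.180 hours.
D = μ + z·σ = 35 + 0.842·3.180 = 37.7 hours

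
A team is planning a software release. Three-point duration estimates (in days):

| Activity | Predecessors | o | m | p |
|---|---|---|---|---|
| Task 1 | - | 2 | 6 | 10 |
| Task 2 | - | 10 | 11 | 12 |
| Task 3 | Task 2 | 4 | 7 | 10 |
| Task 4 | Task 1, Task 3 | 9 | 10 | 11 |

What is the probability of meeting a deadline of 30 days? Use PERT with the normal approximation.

te_Task 1 = (2 + 4·6 + 10)/6 = 36/6 = 6; σ²_Task 1 = ((10−2)/6)² = 1.778
te_Task 2 = (10 + 4·11 + 12)/6 = 66/6 = 11; σ²_Task 2 = ((12−10)/6)² = 0.111
te_Task 3 = (4 + 4·7 + 10)/6 = 42/6 = 7; σ²_Task 3 = ((10−4)/6)² = 1.000
te_Task 4 = (9 + 4·10 + 11)/6 = 60/6 = 10; σ²_Task 4 = ((11−9)/6)² = 0.111

Forward pass:
ES_Task 1 = 0; EF_Task 1 = 6
ES_Task 2 = 0; EF_Task 2 = 11
ES_Task 3 = 11; EF_Task 3 = 11+7 = 18
ES_Task 4 = max(EF_Task 1=6, EF_Task 3=18) = 18; EF_Task 4 = 18+10 = 28
Expected project duration μ = 28 days. Critical path: Task 2 → Task 3 → Task 4.

Variance along critical path = 0.111 + 1.000 + 0.111 = 1.222; σ = √1.222 = 1.106 days.
Z = (30 − 28) / 1.106 = 1.809
P(T ≤ 30) = Φ(1.809) ≈ 0.965

0.965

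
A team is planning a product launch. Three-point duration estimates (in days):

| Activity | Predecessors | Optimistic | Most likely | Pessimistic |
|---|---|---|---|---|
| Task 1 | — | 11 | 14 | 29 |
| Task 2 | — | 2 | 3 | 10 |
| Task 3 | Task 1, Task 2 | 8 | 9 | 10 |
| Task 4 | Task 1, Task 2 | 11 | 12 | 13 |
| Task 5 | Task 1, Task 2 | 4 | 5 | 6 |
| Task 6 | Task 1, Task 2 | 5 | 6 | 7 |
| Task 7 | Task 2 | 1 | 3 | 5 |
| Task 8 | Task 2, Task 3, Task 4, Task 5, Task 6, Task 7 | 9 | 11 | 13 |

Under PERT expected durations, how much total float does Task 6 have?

te_Task 1 = (11 + 4·14 + 29)/6 = 96/6 = 16
te_Task 2 = (2 + 4·3 + 10)/6 = 24/6 = 4
te_Task 3 = (8 + 4·9 + 10)/6 = 54/6 = 9
te_Task 4 = (11 + 4·12 + 13)/6 = 72/6 = 12
te_Task 5 = (4 + 4·5 + 6)/6 = 30/6 = 5
te_Task 6 = (5 + 4·6 + 7)/6 = 36/6 = 6
te_Task 7 = (1 + 4·3 + 5)/6 = 18/6 = 3
te_Task 8 = (9 + 4·11 + 13)/6 = 66/6 = 11

Forward pass:
ES_Task 1 = 0; EF_Task 1 = 16
ES_Task 2 = 0; EF_Task 2 = 4
ES_Task 3 = max(EF_Task 1=16, EF_Task 2=4) = 16; EF_Task 3 = 16+9 = 25
ES_Task 4 = max(EF_Task 1=16, EF_Task 2=4) = 16; EF_Task 4 = 16+12 = 28
ES_Task 5 = max(EF_Task 1=16, EF_Task 2=4) = 16; EF_Task 5 = 16+5 = 21
ES_Task 6 = max(EF_Task 1=16, EF_Task 2=4) = 16; EF_Task 6 = 16+6 = 22
ES_Task 7 = 4; EF_Task 7 = 4+3 = 7
ES_Task 8 = max(EF_Task 2=4, EF_Task 3=25, EF_Task 4=28, EF_Task 5=21, EF_Task 6=22, EF_Task 7=7) = 28; EF_Task 8 = 28+11 = 39
Expected project duration μ = 39 days. Critical path: Task 1 → Task 4 → Task 8.

Backward pass:
LF_Task 8 = 39; LS_Task 8 = 39−11 = 28
LF_Task 7 = LS_Task 8 = 28; LS_Task 7 = 28−3 = 25
LF_Task 6 = LS_Task 8 = 28; LS_Task 6 = 28−6 = 22
LF_Task 5 = LS_Task 8 = 28; LS_Task 5 = 28−5 = 23
LF_Task 4 = LS_Task 8 = 28; LS_Task 4 = 28−12 = 16
LF_Task 3 = LS_Task 8 = 28; LS_Task 3 = 28−9 = 19
LF_Task 2 = min(LS_Task 3=19, LS_Task 4=16, LS_Task 5=23, LS_Task 6=22, LS_Task 7=25, LS_Task 8=28) = 16; LS_Task 2 = 16−4 = 12
LF_Task 1 = min(LS_Task 3=19, LS_Task 4=16, LS_Task 5=23, LS_Task 6=22) = 16; LS_Task 1 = 16−16 = 0
Slack_Task 6 = LS_Task 6 − ES_Task 6 = 22 − 16 = 6

6 days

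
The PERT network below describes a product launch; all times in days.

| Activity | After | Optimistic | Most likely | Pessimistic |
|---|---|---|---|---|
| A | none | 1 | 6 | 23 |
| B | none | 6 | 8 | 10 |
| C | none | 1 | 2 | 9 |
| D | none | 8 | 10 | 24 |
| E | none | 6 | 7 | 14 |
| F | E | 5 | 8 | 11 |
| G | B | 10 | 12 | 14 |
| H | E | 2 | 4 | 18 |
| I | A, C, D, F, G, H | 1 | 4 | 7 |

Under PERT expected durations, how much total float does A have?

te_A = (1 + 4·6 + 23)/6 = 48/6 = 8
te_B = (6 + 4·8 + 10)/6 = 48/6 = 8
te_C = (1 + 4·2 + 9)/6 = 18/6 = 3
te_D = (8 + 4·10 + 24)/6 = 72/6 = 12
te_E = (6 + 4·7 + 14)/6 = 48/6 = 8
te_F = (5 + 4·8 + 11)/6 = 48/6 = 8
te_G = (10 + 4·12 + 14)/6 = 72/6 = 12
te_H = (2 + 4·4 + 18)/6 = 36/6 = 6
te_I = (1 + 4·4 + 7)/6 = 24/6 = 4

Forward pass:
ES_A = 0; EF_A = 8
ES_B = 0; EF_B = 8
ES_C = 0; EF_C = 3
ES_D = 0; EF_D = 12
ES_E = 0; EF_E = 8
ES_F = 8; EF_F = 8+8 = 16
ES_G = 8; EF_G = 8+12 = 20
ES_H = 8; EF_H = 8+6 = 14
ES_I = max(EF_A=8, EF_C=3, EF_D=12, EF_F=16, EF_G=20, EF_H=14) = 20; EF_I = 20+4 = 24
Expected project duration μ = 24 days. Critical path: B → G → I.

Backward pass:
LF_I = 24; LS_I = 24−4 = 20
LF_H = LS_I = 20; LS_H = 20−6 = 14
LF_G = LS_I = 20; LS_G = 20−12 = 8
LF_F = LS_I = 20; LS_F = 20−8 = 12
LF_E = min(LS_F=12, LS_H=14) = 12; LS_E = 12−8 = 4
LF_D = LS_I = 20; LS_D = 20−12 = 8
LF_C = LS_I = 20; LS_C = 20−3 = 17
LF_B = LS_G = 8; LS_B = 8−8 = 0
LF_A = LS_I = 20; LS_A = 20−8 = 12
Slack_A = LS_A − ES_A = 12 − 0 = 12

12 days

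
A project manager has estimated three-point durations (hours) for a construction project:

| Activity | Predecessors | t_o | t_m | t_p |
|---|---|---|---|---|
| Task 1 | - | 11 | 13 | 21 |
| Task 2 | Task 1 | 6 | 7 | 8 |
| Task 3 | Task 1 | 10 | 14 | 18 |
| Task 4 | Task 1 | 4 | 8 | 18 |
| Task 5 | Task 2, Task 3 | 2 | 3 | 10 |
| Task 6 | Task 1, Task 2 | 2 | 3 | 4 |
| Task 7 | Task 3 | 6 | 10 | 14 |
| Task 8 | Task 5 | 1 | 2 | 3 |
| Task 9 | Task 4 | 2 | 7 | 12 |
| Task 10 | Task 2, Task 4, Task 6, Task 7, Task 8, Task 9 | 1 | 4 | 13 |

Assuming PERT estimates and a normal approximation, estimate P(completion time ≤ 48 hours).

0.940

te_Task 1 = (11 + 4·13 + 21)/6 = 84/6 = 14; σ²_Task 1 = ((21−11)/6)² = 2.778
te_Task 2 = (6 + 4·7 + 8)/6 = 42/6 = 7; σ²_Task 2 = ((8−6)/6)² = 0.111
te_Task 3 = (10 + 4·14 + 18)/6 = 84/6 = 14; σ²_Task 3 = ((18−10)/6)² = 1.778
te_Task 4 = (4 + 4·8 + 18)/6 = 54/6 = 9; σ²_Task 4 = ((18−4)/6)² = 5.444
te_Task 5 = (2 + 4·3 + 10)/6 = 24/6 = 4; σ²_Task 5 = ((10−2)/6)² = 1.778
te_Task 6 = (2 + 4·3 + 4)/6 = 18/6 = 3; σ²_Task 6 = ((4−2)/6)² = 0.111
te_Task 7 = (6 + 4·10 + 14)/6 = 60/6 = 10; σ²_Task 7 = ((14−6)/6)² = 1.778
te_Task 8 = (1 + 4·2 + 3)/6 = 12/6 = 2; σ²_Task 8 = ((3−1)/6)² = 0.111
te_Task 9 = (2 + 4·7 + 12)/6 = 42/6 = 7; σ²_Task 9 = ((12−2)/6)² = 2.778
te_Task 10 = (1 + 4·4 + 13)/6 = 30/6 = 5; σ²_Task 10 = ((13−1)/6)² = 4.000

Forward pass:
ES_Task 1 = 0; EF_Task 1 = 14
ES_Task 2 = 14; EF_Task 2 = 14+7 = 21
ES_Task 3 = 14; EF_Task 3 = 14+14 = 28
ES_Task 4 = 14; EF_Task 4 = 14+9 = 23
ES_Task 5 = max(EF_Task 2=21, EF_Task 3=28) = 28; EF_Task 5 = 28+4 = 32
ES_Task 6 = max(EF_Task 1=14, EF_Task 2=21) = 21; EF_Task 6 = 21+3 = 24
ES_Task 7 = 28; EF_Task 7 = 28+10 = 38
ES_Task 8 = 32; EF_Task 8 = 32+2 = 34
ES_Task 9 = 23; EF_Task 9 = 23+7 = 30
ES_Task 10 = max(EF_Task 2=21, EF_Task 4=23, EF_Task 6=24, EF_Task 7=38, EF_Task 8=34, EF_Task 9=30) = 38; EF_Task 10 = 38+5 = 43
Expected project duration μ = 43 hours. Critical path: Task 1 → Task 3 → Task 7 → Task 10.

Variance along critical path = 2.778 + 1.778 + 1.778 + 4.000 = 10.333; σ = √10.333 = 3.215 hours.
Z = (48 − 43) / 3.215 = 1.555
P(T ≤ 48) = Φ(1.555) ≈ 0.940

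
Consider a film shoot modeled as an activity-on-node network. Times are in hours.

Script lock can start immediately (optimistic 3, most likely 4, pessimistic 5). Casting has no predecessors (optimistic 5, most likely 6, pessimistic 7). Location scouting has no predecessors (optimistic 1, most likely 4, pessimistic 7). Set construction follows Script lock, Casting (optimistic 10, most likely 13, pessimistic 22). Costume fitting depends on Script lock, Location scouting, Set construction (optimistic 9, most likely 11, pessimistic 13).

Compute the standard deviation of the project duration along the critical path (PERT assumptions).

te_Script lock = (3 + 4·4 + 5)/6 = 24/6 = 4; σ²_Script lock = ((5−3)/6)² = 0.111
te_Casting = (5 + 4·6 + 7)/6 = 36/6 = 6; σ²_Casting = ((7−5)/6)² = 0.111
te_Location scouting = (1 + 4·4 + 7)/6 = 24/6 = 4; σ²_Location scouting = ((7−1)/6)² = 1.000
te_Set construction = (10 + 4·13 + 22)/6 = 84/6 = 14; σ²_Set construction = ((22−10)/6)² = 4.000
te_Costume fitting = (9 + 4·11 + 13)/6 = 66/6 = 11; σ²_Costume fitting = ((13−9)/6)² = 0.444

Forward pass:
ES_Script lock = 0; EF_Script lock = 4
ES_Casting = 0; EF_Casting = 6
ES_Location scouting = 0; EF_Location scouting = 4
ES_Set construction = max(EF_Script lock=4, EF_Casting=6) = 6; EF_Set construction = 6+14 = 20
ES_Costume fitting = max(EF_Script lock=4, EF_Location scouting=4, EF_Set construction=20) = 20; EF_Costume fitting = 20+11 = 31
Expected project duration μ = 31 hours. Critical path: Casting → Set construction → Costume fitting.

Variance along critical path = 0.111 + 4.000 + 0.444 = 4.556
σ = √4.556 = 2.134 hours

2.13 hours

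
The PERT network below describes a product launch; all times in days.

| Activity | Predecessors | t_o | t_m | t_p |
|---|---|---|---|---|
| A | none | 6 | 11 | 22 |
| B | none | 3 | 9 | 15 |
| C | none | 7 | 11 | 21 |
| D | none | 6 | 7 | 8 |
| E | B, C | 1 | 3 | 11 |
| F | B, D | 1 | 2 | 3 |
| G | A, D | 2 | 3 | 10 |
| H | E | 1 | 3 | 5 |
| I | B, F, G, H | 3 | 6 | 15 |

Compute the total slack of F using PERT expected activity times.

8 days

te_A = (6 + 4·11 + 22)/6 = 72/6 = 12
te_B = (3 + 4·9 + 15)/6 = 54/6 = 9
te_C = (7 + 4·11 + 21)/6 = 72/6 = 12
te_D = (6 + 4·7 + 8)/6 = 42/6 = 7
te_E = (1 + 4·3 + 11)/6 = 24/6 = 4
te_F = (1 + 4·2 + 3)/6 = 12/6 = 2
te_G = (2 + 4·3 + 10)/6 = 24/6 = 4
te_H = (1 + 4·3 + 5)/6 = 18/6 = 3
te_I = (3 + 4·6 + 15)/6 = 42/6 = 7

Forward pass:
ES_A = 0; EF_A = 12
ES_B = 0; EF_B = 9
ES_C = 0; EF_C = 12
ES_D = 0; EF_D = 7
ES_E = max(EF_B=9, EF_C=12) = 12; EF_E = 12+4 = 16
ES_F = max(EF_B=9, EF_D=7) = 9; EF_F = 9+2 = 11
ES_G = max(EF_A=12, EF_D=7) = 12; EF_G = 12+4 = 16
ES_H = 16; EF_H = 16+3 = 19
ES_I = max(EF_B=9, EF_F=11, EF_G=16, EF_H=19) = 19; EF_I = 19+7 = 26
Expected project duration μ = 26 days. Critical path: C → E → H → I.

Backward pass:
LF_I = 26; LS_I = 26−7 = 19
LF_H = LS_I = 19; LS_H = 19−3 = 16
LF_G = LS_I = 19; LS_G = 19−4 = 15
LF_F = LS_I = 19; LS_F = 19−2 = 17
LF_E = LS_H = 16; LS_E = 16−4 = 12
LF_D = min(LS_F=17, LS_G=15) = 15; LS_D = 15−7 = 8
LF_C = LS_E = 12; LS_C = 12−12 = 0
LF_B = min(LS_E=12, LS_F=17, LS_I=19) = 12; LS_B = 12−9 = 3
LF_A = LS_G = 15; LS_A = 15−12 = 3
Slack_F = LS_F − ES_F = 17 − 9 = 8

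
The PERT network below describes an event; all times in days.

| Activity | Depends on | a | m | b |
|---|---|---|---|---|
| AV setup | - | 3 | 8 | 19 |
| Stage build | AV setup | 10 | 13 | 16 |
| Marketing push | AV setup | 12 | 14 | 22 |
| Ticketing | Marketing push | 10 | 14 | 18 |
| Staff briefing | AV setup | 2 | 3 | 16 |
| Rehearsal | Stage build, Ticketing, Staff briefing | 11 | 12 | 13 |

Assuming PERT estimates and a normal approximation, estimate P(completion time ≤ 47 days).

0.191

te_AV setup = (3 + 4·8 + 19)/6 = 54/6 = 9; σ²_AV setup = ((19−3)/6)² = 7.111
te_Stage build = (10 + 4·13 + 16)/6 = 78/6 = 13; σ²_Stage build = ((16−10)/6)² = 1.000
te_Marketing push = (12 + 4·14 + 22)/6 = 90/6 = 15; σ²_Marketing push = ((22−12)/6)² = 2.778
te_Ticketing = (10 + 4·14 + 18)/6 = 84/6 = 14; σ²_Ticketing = ((18−10)/6)² = 1.778
te_Staff briefing = (2 + 4·3 + 16)/6 = 30/6 = 5; σ²_Staff briefing = ((16−2)/6)² = 5.444
te_Rehearsal = (11 + 4·12 + 13)/6 = 72/6 = 12; σ²_Rehearsal = ((13−11)/6)² = 0.111

Forward pass:
ES_AV setup = 0; EF_AV setup = 9
ES_Stage build = 9; EF_Stage build = 9+13 = 22
ES_Marketing push = 9; EF_Marketing push = 9+15 = 24
ES_Ticketing = 24; EF_Ticketing = 24+14 = 38
ES_Staff briefing = 9; EF_Staff briefing = 9+5 = 14
ES_Rehearsal = max(EF_Stage build=22, EF_Ticketing=38, EF_Staff briefing=14) = 38; EF_Rehearsal = 38+12 = 50
Expected project duration μ = 50 days. Critical path: AV setup → Marketing push → Ticketing → Rehearsal.

Variance along critical path = 7.111 + 2.778 + 1.778 + 0.111 = 11.778; σ = √11.778 = 3.432 days.
Z = (47 − 50) / 3.432 = -0.874
P(T ≤ 47) = Φ(-0.874) ≈ 0.191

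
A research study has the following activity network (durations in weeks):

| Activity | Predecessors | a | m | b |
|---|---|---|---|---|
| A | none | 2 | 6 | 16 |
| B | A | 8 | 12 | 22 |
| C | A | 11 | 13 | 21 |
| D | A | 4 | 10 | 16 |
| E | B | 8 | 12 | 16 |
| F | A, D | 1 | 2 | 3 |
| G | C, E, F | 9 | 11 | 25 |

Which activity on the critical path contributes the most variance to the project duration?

G

te_A = (2 + 4·6 + 16)/6 = 42/6 = 7; σ²_A = ((16−2)/6)² = 5.444
te_B = (8 + 4·12 + 22)/6 = 78/6 = 13; σ²_B = ((22−8)/6)² = 5.444
te_C = (11 + 4·13 + 21)/6 = 84/6 = 14; σ²_C = ((21−11)/6)² = 2.778
te_D = (4 + 4·10 + 16)/6 = 60/6 = 10; σ²_D = ((16−4)/6)² = 4.000
te_E = (8 + 4·12 + 16)/6 = 72/6 = 12; σ²_E = ((16−8)/6)² = 1.778
te_F = (1 + 4·2 + 3)/6 = 12/6 = 2; σ²_F = ((3−1)/6)² = 0.111
te_G = (9 + 4·11 + 25)/6 = 78/6 = 13; σ²_G = ((25−9)/6)² = 7.111

Forward pass:
ES_A = 0; EF_A = 7
ES_B = 7; EF_B = 7+13 = 20
ES_C = 7; EF_C = 7+14 = 21
ES_D = 7; EF_D = 7+10 = 17
ES_E = 20; EF_E = 20+12 = 32
ES_F = max(EF_A=7, EF_D=17) = 17; EF_F = 17+2 = 19
ES_G = max(EF_C=21, EF_E=32, EF_F=19) = 32; EF_G = 32+13 = 45
Expected project duration μ = 45 weeks. Critical path: A → B → E → G.

Variances on critical path: σ²_A=5.444, σ²_B=5.444, σ²_E=1.778, σ²_G=7.111.
Largest is σ²_G = 7.111.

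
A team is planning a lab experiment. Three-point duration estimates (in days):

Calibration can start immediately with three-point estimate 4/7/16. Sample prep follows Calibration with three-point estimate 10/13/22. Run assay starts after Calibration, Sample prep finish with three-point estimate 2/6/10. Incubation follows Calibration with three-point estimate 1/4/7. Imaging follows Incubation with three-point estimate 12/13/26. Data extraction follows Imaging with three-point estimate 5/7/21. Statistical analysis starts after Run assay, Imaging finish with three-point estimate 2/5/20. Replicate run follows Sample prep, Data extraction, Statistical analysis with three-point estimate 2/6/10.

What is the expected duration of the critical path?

te_Calibration = (4 + 4·7 + 16)/6 = 48/6 = 8
te_Sample prep = (10 + 4·13 + 22)/6 = 84/6 = 14
te_Run assay = (2 + 4·6 + 10)/6 = 36/6 = 6
te_Incubation = (1 + 4·4 + 7)/6 = 24/6 = 4
te_Imaging = (12 + 4·13 + 26)/6 = 90/6 = 15
te_Data extraction = (5 + 4·7 + 21)/6 = 54/6 = 9
te_Statistical analysis = (2 + 4·5 + 20)/6 = 42/6 = 7
te_Replicate run = (2 + 4·6 + 10)/6 = 36/6 = 6

Forward pass:
ES_Calibration = 0; EF_Calibration = 8
ES_Sample prep = 8; EF_Sample prep = 8+14 = 22
ES_Run assay = max(EF_Calibration=8, EF_Sample prep=22) = 22; EF_Run assay = 22+6 = 28
ES_Incubation = 8; EF_Incubation = 8+4 = 12
ES_Imaging = 12; EF_Imaging = 12+15 = 27
ES_Data extraction = 27; EF_Data extraction = 27+9 = 36
ES_Statistical analysis = max(EF_Run assay=28, EF_Imaging=27) = 28; EF_Statistical analysis = 28+7 = 35
ES_Replicate run = max(EF_Sample prep=22, EF_Data extraction=36, EF_Statistical analysis=35) = 36; EF_Replicate run = 36+6 = 42
Expected project duration μ = 42 days. Critical path: Calibration → Incubation → Imaging → Data extraction → Replicate run.

42 days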